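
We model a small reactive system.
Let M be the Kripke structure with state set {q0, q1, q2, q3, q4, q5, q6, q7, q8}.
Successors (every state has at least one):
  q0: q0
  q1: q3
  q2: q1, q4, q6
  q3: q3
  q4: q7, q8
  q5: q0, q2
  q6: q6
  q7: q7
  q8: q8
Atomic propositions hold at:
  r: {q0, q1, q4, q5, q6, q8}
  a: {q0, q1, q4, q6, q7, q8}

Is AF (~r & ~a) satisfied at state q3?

Yes

Sat(~r) = {q2, q3, q7}
Sat(~a) = {q2, q3, q5}
Sat(~r & ~a) = {q2, q3}
AF (~r & ~a): least fixpoint, start Z0 = {q2, q3}, add states with every successor in Z. Z1 = {q1, q2, q3}; fixed.
Sat(AF (~r & ~a)) = {q1, q2, q3}
q3 ∈ Sat(AF (~r & ~a)) = {q1, q2, q3}, so the formula holds at q3.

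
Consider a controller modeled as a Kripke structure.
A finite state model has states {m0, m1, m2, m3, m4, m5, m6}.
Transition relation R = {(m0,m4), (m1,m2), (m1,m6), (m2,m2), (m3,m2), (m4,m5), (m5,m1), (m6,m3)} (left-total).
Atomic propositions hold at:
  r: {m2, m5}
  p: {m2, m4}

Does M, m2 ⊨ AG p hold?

Yes

AG p: greatest fixpoint, start Z0 = {m2, m4}, keep only states in Sat with every successor in Z. Z1 = {m2}; fixed.
Sat(AG p) = {m2}
m2 ∈ Sat(AG p) = {m2}, so the formula holds at m2.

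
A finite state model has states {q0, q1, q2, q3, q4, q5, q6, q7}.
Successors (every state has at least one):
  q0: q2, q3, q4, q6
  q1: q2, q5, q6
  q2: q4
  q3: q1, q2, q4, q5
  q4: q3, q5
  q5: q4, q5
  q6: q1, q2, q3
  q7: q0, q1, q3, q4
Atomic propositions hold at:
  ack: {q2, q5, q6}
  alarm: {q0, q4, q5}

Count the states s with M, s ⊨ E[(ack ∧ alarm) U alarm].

3

Sat(ack ∧ alarm) = {q5}
E[(ack ∧ alarm) U alarm]: least fixpoint, start Z0 = Sat(alarm) = {q0, q4, q5}, add states in Sat(ack ∧ alarm) with some successor in Z. Already a fixed point.
Sat(E[(ack ∧ alarm) U alarm]) = {q0, q4, q5}
|Sat(E[(ack ∧ alarm) U alarm])| = |{q0, q4, q5}| = 3.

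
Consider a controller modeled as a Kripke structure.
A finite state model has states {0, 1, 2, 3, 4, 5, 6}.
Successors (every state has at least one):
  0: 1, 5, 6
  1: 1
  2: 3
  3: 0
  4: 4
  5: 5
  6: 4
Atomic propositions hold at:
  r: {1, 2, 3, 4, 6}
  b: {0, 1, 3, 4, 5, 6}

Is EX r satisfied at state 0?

Sat(EX r) = {s : some successor in {1, 2, 3, 4, 6}} = {0, 1, 2, 4, 6}
0 ∈ Sat(EX r) = {0, 1, 2, 4, 6}, so the formula holds at 0.

Yes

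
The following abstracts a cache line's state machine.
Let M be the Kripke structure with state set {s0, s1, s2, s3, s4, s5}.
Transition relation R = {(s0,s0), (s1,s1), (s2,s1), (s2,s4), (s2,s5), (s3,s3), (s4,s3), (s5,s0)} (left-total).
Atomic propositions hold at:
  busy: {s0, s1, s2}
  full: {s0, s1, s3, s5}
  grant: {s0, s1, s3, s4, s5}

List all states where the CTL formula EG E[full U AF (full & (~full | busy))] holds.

{s0, s1, s5}

Sat(~full) = {s2, s4}
Sat(~full | busy) = {s0, s1, s2, s4}
Sat(full & (~full | busy)) = {s0, s1}
AF (full & (~full | busy)): least fixpoint, start Z0 = {s0, s1}, add states with every successor in Z. Z1 = {s0, s1, s5}; fixed.
Sat(AF (full & (~full | busy))) = {s0, s1, s5}
E[full U AF (full & (~full | busy))]: least fixpoint, start Z0 = Sat(AF (full & (~full | busy))) = {s0, s1, s5}, add states in Sat(full) with some successor in Z. Already a fixed point.
Sat(E[full U AF (full & (~full | busy))]) = {s0, s1, s5}
EG E[full U AF (full & (~full | busy))]: greatest fixpoint, start Z0 = {s0, s1, s5}, keep only states in Sat with some successor in Z. Already a fixed point.
Sat(EG E[full U AF (full & (~full | busy))]) = {s0, s1, s5}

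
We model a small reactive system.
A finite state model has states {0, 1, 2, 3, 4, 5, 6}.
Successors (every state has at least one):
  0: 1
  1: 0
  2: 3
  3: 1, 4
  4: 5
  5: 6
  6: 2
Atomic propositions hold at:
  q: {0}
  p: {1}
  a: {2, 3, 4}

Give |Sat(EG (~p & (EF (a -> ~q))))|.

5

Sat(~p) = {0, 2, 3, 4, 5, 6}
Sat(~q) = {1, 2, 3, 4, 5, 6}
Sat(a -> ~q) = {0, 1, 2, 3, 4, 5, 6}
EF (a -> ~q): least fixpoint, start Z0 = {0, 1, 2, 3, 4, 5, 6}, add states with some successor in Z. Already a fixed point.
Sat(EF (a -> ~q)) = {0, 1, 2, 3, 4, 5, 6}
Sat(~p & (EF (a -> ~q))) = {0, 2, 3, 4, 5, 6}
EG (~p & (EF (a -> ~q))): greatest fixpoint, start Z0 = {0, 2, 3, 4, 5, 6}, keep only states in Sat with some successor in Z. Z1 = {2, 3, 4, 5, 6}; fixed.
Sat(EG (~p & (EF (a -> ~q)))) = {2, 3, 4, 5, 6}
|Sat(EG (~p & (EF (a -> ~q))))| = |{2, 3, 4, 5, 6}| = 5.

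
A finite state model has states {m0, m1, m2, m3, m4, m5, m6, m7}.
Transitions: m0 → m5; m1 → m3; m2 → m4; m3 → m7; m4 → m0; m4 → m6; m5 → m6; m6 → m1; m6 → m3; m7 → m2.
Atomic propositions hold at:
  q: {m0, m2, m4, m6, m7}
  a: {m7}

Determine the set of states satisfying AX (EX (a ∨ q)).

Sat(a ∨ q) = {m0, m2, m4, m6, m7}
Sat(EX (a ∨ q)) = {s : some successor in {m0, m2, m4, m6, m7}} = {m2, m3, m4, m5, m7}
Sat(AX (EX (a ∨ q))) = {s : every successor in {m2, m3, m4, m5, m7}} = {m0, m1, m2, m3, m7}

{m0, m1, m2, m3, m7}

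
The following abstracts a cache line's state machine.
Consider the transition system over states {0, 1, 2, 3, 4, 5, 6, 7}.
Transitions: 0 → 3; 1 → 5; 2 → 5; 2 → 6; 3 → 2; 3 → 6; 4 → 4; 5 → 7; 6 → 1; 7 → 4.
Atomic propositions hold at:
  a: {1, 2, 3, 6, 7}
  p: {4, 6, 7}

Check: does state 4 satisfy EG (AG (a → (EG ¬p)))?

Yes

Sat(¬p) = {0, 1, 2, 3, 5}
EG ¬p: greatest fixpoint, start Z0 = {0, 1, 2, 3, 5}, keep only states in Sat with some successor in Z. Z1 = {0, 1, 2, 3}; Z2 = {0, 3}; Z3 = {0}; Z4 = ∅; fixed.
Sat(EG ¬p) = ∅
Sat(a → (EG ¬p)) = {0, 4, 5}
AG (a → (EG ¬p)): greatest fixpoint, start Z0 = {0, 4, 5}, keep only states in Sat with every successor in Z. Z1 = {4}; fixed.
Sat(AG (a → (EG ¬p))) = {4}
EG (AG (a → (EG ¬p))): greatest fixpoint, start Z0 = {4}, keep only states in Sat with some successor in Z. Already a fixed point.
Sat(EG (AG (a → (EG ¬p)))) = {4}
4 ∈ Sat(EG (AG (a → (EG ¬p)))) = {4}, so the formula holds at 4.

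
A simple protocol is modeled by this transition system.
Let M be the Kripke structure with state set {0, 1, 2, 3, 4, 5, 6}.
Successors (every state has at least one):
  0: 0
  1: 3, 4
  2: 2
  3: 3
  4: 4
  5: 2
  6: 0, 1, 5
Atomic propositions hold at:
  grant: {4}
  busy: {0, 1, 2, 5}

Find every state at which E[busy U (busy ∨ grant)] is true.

{0, 1, 2, 4, 5}

Sat(busy ∨ grant) = {0, 1, 2, 4, 5}
E[busy U (busy ∨ grant)]: least fixpoint, start Z0 = Sat((busy ∨ grant)) = {0, 1, 2, 4, 5}, add states in Sat(busy) with some successor in Z. Already a fixed point.
Sat(E[busy U (busy ∨ grant)]) = {0, 1, 2, 4, 5}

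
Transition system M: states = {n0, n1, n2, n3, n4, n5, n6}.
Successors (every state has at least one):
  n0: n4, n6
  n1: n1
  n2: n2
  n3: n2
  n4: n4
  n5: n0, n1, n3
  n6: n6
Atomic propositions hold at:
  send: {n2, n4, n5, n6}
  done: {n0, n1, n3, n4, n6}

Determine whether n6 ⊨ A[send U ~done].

No

Sat(~done) = {n2, n5}
A[send U ~done]: least fixpoint, start Z0 = Sat(~done) = {n2, n5}, add states in Sat(send) with every successor in Z. Already a fixed point.
Sat(A[send U ~done]) = {n2, n5}
n6 ∉ Sat(A[send U ~done]) = {n2, n5}, so the formula does not hold at n6.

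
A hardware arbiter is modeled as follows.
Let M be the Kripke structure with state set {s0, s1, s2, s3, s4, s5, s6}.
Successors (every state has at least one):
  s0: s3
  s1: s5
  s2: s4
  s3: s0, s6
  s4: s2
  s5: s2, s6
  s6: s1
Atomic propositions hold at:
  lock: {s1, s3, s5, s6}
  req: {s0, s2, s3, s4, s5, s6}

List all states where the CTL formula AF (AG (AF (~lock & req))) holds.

Sat(~lock) = {s0, s2, s4}
Sat(~lock & req) = {s0, s2, s4}
AF (~lock & req): least fixpoint, start Z0 = {s0, s2, s4}, add states with every successor in Z. Already a fixed point.
Sat(AF (~lock & req)) = {s0, s2, s4}
AG (AF (~lock & req)): greatest fixpoint, start Z0 = {s0, s2, s4}, keep only states in Sat with every successor in Z. Z1 = {s2, s4}; fixed.
Sat(AG (AF (~lock & req))) = {s2, s4}
AF (AG (AF (~lock & req))): least fixpoint, start Z0 = {s2, s4}, add states with every successor in Z. Already a fixed point.
Sat(AF (AG (AF (~lock & req)))) = {s2, s4}

{s2, s4}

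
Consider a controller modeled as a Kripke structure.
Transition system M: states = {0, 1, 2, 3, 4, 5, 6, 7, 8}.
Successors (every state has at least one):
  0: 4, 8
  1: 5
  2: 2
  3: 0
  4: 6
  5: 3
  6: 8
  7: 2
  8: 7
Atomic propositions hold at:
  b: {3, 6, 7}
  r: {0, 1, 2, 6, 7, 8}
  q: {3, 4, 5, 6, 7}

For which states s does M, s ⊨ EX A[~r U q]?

{0, 1, 4, 5, 8}

Sat(~r) = {3, 4, 5}
A[~r U q]: least fixpoint, start Z0 = Sat(q) = {3, 4, 5, 6, 7}, add states in Sat(~r) with every successor in Z. Already a fixed point.
Sat(A[~r U q]) = {3, 4, 5, 6, 7}
Sat(EX A[~r U q]) = {s : some successor in {3, 4, 5, 6, 7}} = {0, 1, 4, 5, 8}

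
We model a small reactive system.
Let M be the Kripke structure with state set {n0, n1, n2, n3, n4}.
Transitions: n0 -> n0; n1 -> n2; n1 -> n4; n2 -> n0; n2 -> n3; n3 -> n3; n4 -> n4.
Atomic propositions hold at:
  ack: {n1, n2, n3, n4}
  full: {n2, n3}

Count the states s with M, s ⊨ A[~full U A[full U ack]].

4

Sat(~full) = {n0, n1, n4}
A[full U ack]: least fixpoint, start Z0 = Sat(ack) = {n1, n2, n3, n4}, add states in Sat(full) with every successor in Z. Already a fixed point.
Sat(A[full U ack]) = {n1, n2, n3, n4}
A[~full U A[full U ack]]: least fixpoint, start Z0 = Sat(A[full U ack]) = {n1, n2, n3, n4}, add states in Sat(~full) with every successor in Z. Already a fixed point.
Sat(A[~full U A[full U ack]]) = {n1, n2, n3, n4}
|Sat(A[~full U A[full U ack]])| = |{n1, n2, n3, n4}| = 4.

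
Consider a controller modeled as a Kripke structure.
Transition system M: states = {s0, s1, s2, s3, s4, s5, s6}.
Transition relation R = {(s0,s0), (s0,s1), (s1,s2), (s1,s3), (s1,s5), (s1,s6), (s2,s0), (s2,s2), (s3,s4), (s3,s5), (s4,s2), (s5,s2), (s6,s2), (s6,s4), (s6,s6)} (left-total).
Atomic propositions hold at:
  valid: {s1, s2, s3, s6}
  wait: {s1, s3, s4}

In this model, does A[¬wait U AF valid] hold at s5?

Yes

Sat(¬wait) = {s0, s2, s5, s6}
AF valid: least fixpoint, start Z0 = {s1, s2, s3, s6}, add states with every successor in Z. Z1 = {s1, s2, s3, s4, s5, s6}; fixed.
Sat(AF valid) = {s1, s2, s3, s4, s5, s6}
A[¬wait U AF valid]: least fixpoint, start Z0 = Sat(AF valid) = {s1, s2, s3, s4, s5, s6}, add states in Sat(¬wait) with every successor in Z. Already a fixed point.
Sat(A[¬wait U AF valid]) = {s1, s2, s3, s4, s5, s6}
s5 ∈ Sat(A[¬wait U AF valid]) = {s1, s2, s3, s4, s5, s6}, so the formula holds at s5.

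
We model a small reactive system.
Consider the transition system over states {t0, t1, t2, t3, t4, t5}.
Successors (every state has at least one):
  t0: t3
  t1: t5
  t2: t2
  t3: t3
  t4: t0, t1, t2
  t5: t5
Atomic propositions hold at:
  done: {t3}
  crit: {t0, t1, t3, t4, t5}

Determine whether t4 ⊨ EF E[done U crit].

Yes

E[done U crit]: least fixpoint, start Z0 = Sat(crit) = {t0, t1, t3, t4, t5}, add states in Sat(done) with some successor in Z. Already a fixed point.
Sat(E[done U crit]) = {t0, t1, t3, t4, t5}
EF E[done U crit]: least fixpoint, start Z0 = {t0, t1, t3, t4, t5}, add states with some successor in Z. Already a fixed point.
Sat(EF E[done U crit]) = {t0, t1, t3, t4, t5}
t4 ∈ Sat(EF E[done U crit]) = {t0, t1, t3, t4, t5}, so the formula holds at t4.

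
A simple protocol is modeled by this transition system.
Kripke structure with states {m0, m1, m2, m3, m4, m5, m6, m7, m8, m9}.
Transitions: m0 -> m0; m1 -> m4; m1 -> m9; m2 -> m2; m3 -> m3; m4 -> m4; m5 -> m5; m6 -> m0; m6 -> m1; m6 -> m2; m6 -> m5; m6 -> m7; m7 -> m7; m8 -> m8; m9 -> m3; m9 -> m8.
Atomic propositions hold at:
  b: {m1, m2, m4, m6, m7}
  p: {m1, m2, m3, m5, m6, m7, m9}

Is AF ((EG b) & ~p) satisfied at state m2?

EG b: greatest fixpoint, start Z0 = {m1, m2, m4, m6, m7}, keep only states in Sat with some successor in Z. Already a fixed point.
Sat(EG b) = {m1, m2, m4, m6, m7}
Sat(~p) = {m0, m4, m8}
Sat((EG b) & ~p) = {m4}
AF ((EG b) & ~p): least fixpoint, start Z0 = {m4}, add states with every successor in Z. Already a fixed point.
Sat(AF ((EG b) & ~p)) = {m4}
m2 ∉ Sat(AF ((EG b) & ~p)) = {m4}, so the formula does not hold at m2.

No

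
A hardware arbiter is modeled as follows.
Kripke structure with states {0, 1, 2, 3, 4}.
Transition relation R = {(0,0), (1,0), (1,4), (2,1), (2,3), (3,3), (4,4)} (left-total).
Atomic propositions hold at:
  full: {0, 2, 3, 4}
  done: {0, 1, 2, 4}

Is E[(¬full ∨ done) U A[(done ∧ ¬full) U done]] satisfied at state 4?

Sat(¬full) = {1}
Sat(¬full ∨ done) = {0, 1, 2, 4}
Sat(done ∧ ¬full) = {1}
A[(done ∧ ¬full) U done]: least fixpoint, start Z0 = Sat(done) = {0, 1, 2, 4}, add states in Sat(done ∧ ¬full) with every successor in Z. Already a fixed point.
Sat(A[(done ∧ ¬full) U done]) = {0, 1, 2, 4}
E[(¬full ∨ done) U A[(done ∧ ¬full) U done]]: least fixpoint, start Z0 = Sat(A[(done ∧ ¬full) U done]) = {0, 1, 2, 4}, add states in Sat(¬full ∨ done) with some successor in Z. Already a fixed point.
Sat(E[(¬full ∨ done) U A[(done ∧ ¬full) U done]]) = {0, 1, 2, 4}
4 ∈ Sat(E[(¬full ∨ done) U A[(done ∧ ¬full) U done]]) = {0, 1, 2, 4}, so the formula holds at 4.

Yes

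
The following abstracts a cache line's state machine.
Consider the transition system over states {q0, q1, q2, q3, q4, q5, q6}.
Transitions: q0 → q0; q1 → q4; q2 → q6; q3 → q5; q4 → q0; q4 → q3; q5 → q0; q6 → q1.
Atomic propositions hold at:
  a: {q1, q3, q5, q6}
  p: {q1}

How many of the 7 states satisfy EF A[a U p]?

A[a U p]: least fixpoint, start Z0 = Sat(p) = {q1}, add states in Sat(a) with every successor in Z. Z1 = {q1, q6}; fixed.
Sat(A[a U p]) = {q1, q6}
EF A[a U p]: least fixpoint, start Z0 = {q1, q6}, add states with some successor in Z. Z1 = {q1, q2, q6}; fixed.
Sat(EF A[a U p]) = {q1, q2, q6}
|Sat(EF A[a U p])| = |{q1, q2, q6}| = 3.

3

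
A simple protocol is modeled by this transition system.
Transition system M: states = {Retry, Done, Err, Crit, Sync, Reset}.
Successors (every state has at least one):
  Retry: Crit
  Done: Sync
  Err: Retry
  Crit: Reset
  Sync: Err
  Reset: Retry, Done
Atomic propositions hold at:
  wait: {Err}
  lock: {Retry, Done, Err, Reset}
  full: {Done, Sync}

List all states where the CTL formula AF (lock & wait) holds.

Sat(lock & wait) = {Err}
AF (lock & wait): least fixpoint, start Z0 = {Err}, add states with every successor in Z. Z1 = {Err, Sync}; Z2 = {Done, Err, Sync}; fixed.
Sat(AF (lock & wait)) = {Done, Err, Sync}

{Done, Err, Sync}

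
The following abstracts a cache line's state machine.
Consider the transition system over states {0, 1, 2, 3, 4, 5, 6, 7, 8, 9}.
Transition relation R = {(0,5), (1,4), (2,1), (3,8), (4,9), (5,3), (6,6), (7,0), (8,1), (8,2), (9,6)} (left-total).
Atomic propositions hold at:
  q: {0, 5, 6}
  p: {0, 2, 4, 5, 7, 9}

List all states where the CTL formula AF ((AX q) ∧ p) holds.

{0, 1, 2, 3, 4, 5, 7, 8, 9}

Sat(AX q) = {s : every successor in {0, 5, 6}} = {0, 6, 7, 9}
Sat((AX q) ∧ p) = {0, 7, 9}
AF ((AX q) ∧ p): least fixpoint, start Z0 = {0, 7, 9}, add states with every successor in Z. Z1 = {0, 4, 7, 9}; Z2 = {0, 1, 4, 7, 9}; Z3 = {0, 1, 2, 4, 7, 9}; Z4 = {0, 1, 2, 4, 7, 8, 9}; Z5 = {0, 1, 2, 3, 4, 7, 8, 9}; Z6 = {0, 1, 2, 3, 4, 5, 7, 8, 9}; fixed.
Sat(AF ((AX q) ∧ p)) = {0, 1, 2, 3, 4, 5, 7, 8, 9}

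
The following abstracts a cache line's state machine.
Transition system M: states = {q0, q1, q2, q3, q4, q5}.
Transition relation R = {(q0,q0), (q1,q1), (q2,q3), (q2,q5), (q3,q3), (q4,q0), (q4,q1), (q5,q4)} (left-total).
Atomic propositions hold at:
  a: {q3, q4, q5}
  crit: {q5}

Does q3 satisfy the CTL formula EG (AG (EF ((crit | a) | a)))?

Yes

Sat(crit | a) = {q3, q4, q5}
Sat((crit | a) | a) = {q3, q4, q5}
EF ((crit | a) | a): least fixpoint, start Z0 = {q3, q4, q5}, add states with some successor in Z. Z1 = {q2, q3, q4, q5}; fixed.
Sat(EF ((crit | a) | a)) = {q2, q3, q4, q5}
AG (EF ((crit | a) | a)): greatest fixpoint, start Z0 = {q2, q3, q4, q5}, keep only states in Sat with every successor in Z. Z1 = {q2, q3, q5}; Z2 = {q2, q3}; Z3 = {q3}; fixed.
Sat(AG (EF ((crit | a) | a))) = {q3}
EG (AG (EF ((crit | a) | a))): greatest fixpoint, start Z0 = {q3}, keep only states in Sat with some successor in Z. Already a fixed point.
Sat(EG (AG (EF ((crit | a) | a)))) = {q3}
q3 ∈ Sat(EG (AG (EF ((crit | a) | a)))) = {q3}, so the formula holds at q3.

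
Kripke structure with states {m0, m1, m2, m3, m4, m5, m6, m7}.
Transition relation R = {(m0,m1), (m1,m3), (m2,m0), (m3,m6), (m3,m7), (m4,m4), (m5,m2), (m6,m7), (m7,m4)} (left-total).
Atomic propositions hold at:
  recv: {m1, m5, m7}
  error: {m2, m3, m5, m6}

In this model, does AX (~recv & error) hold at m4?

No

Sat(~recv) = {m0, m2, m3, m4, m6}
Sat(~recv & error) = {m2, m3, m6}
Sat(AX (~recv & error)) = {s : every successor in {m2, m3, m6}} = {m1, m5}
m4 ∉ Sat(AX (~recv & error)) = {m1, m5}, so the formula does not hold at m4.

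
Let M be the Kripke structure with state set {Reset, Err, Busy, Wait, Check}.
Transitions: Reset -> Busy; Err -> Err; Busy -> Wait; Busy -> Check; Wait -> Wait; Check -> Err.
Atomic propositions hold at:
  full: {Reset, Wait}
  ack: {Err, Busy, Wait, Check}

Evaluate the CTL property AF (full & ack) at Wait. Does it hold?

Sat(full & ack) = {Wait}
AF (full & ack): least fixpoint, start Z0 = {Wait}, add states with every successor in Z. Already a fixed point.
Sat(AF (full & ack)) = {Wait}
Wait ∈ Sat(AF (full & ack)) = {Wait}, so the formula holds at Wait.

Yes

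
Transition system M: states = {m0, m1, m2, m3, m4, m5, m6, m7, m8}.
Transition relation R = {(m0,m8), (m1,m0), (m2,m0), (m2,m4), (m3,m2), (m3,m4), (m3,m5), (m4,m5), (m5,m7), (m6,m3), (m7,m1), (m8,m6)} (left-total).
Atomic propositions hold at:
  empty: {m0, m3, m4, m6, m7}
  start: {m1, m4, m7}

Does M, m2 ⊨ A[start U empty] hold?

No

A[start U empty]: least fixpoint, start Z0 = Sat(empty) = {m0, m3, m4, m6, m7}, add states in Sat(start) with every successor in Z. Z1 = {m0, m1, m3, m4, m6, m7}; fixed.
Sat(A[start U empty]) = {m0, m1, m3, m4, m6, m7}
m2 ∉ Sat(A[start U empty]) = {m0, m1, m3, m4, m6, m7}, so the formula does not hold at m2.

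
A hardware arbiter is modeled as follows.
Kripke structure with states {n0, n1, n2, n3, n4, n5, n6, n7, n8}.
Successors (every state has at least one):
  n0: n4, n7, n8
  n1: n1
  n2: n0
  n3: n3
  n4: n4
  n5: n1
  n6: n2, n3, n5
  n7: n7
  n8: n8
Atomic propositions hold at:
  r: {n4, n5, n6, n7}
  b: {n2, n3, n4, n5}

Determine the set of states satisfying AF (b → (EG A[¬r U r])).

Sat(¬r) = {n0, n1, n2, n3, n8}
A[¬r U r]: least fixpoint, start Z0 = Sat(r) = {n4, n5, n6, n7}, add states in Sat(¬r) with every successor in Z. Already a fixed point.
Sat(A[¬r U r]) = {n4, n5, n6, n7}
EG A[¬r U r]: greatest fixpoint, start Z0 = {n4, n5, n6, n7}, keep only states in Sat with some successor in Z. Z1 = {n4, n6, n7}; Z2 = {n4, n7}; fixed.
Sat(EG A[¬r U r]) = {n4, n7}
Sat(b → (EG A[¬r U r])) = {n0, n1, n4, n6, n7, n8}
AF (b → (EG A[¬r U r])): least fixpoint, start Z0 = {n0, n1, n4, n6, n7, n8}, add states with every successor in Z. Z1 = {n0, n1, n2, n4, n5, n6, n7, n8}; fixed.
Sat(AF (b → (EG A[¬r U r]))) = {n0, n1, n2, n4, n5, n6, n7, n8}

{n0, n1, n2, n4, n5, n6, n7, n8}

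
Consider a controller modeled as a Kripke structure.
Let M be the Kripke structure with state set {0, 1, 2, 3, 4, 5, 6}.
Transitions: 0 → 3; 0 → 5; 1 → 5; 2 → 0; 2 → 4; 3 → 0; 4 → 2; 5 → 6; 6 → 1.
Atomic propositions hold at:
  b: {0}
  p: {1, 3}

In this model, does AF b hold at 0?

Yes

AF b: least fixpoint, start Z0 = {0}, add states with every successor in Z. Z1 = {0, 3}; fixed.
Sat(AF b) = {0, 3}
0 ∈ Sat(AF b) = {0, 3}, so the formula holds at 0.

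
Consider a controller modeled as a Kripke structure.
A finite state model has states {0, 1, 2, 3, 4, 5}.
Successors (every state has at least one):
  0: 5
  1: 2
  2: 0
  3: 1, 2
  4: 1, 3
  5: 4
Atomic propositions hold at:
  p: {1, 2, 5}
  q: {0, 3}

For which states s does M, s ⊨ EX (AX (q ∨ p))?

{1, 2, 3, 4, 5}

Sat(q ∨ p) = {0, 1, 2, 3, 5}
Sat(AX (q ∨ p)) = {s : every successor in {0, 1, 2, 3, 5}} = {0, 1, 2, 3, 4}
Sat(EX (AX (q ∨ p))) = {s : some successor in {0, 1, 2, 3, 4}} = {1, 2, 3, 4, 5}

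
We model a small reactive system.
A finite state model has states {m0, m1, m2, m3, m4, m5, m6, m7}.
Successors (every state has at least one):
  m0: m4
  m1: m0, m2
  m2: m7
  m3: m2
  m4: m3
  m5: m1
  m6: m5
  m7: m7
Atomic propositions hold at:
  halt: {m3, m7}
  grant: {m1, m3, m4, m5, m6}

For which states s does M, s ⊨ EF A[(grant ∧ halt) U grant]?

{m0, m1, m3, m4, m5, m6}

Sat(grant ∧ halt) = {m3}
A[(grant ∧ halt) U grant]: least fixpoint, start Z0 = Sat(grant) = {m1, m3, m4, m5, m6}, add states in Sat(grant ∧ halt) with every successor in Z. Already a fixed point.
Sat(A[(grant ∧ halt) U grant]) = {m1, m3, m4, m5, m6}
EF A[(grant ∧ halt) U grant]: least fixpoint, start Z0 = {m1, m3, m4, m5, m6}, add states with some successor in Z. Z1 = {m0, m1, m3, m4, m5, m6}; fixed.
Sat(EF A[(grant ∧ halt) U grant]) = {m0, m1, m3, m4, m5, m6}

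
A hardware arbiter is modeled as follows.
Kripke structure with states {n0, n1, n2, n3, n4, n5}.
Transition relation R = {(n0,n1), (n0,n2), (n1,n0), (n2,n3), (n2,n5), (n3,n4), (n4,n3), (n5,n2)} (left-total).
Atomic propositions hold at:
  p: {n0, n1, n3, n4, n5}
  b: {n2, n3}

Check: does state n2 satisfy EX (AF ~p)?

Yes

Sat(~p) = {n2}
AF ~p: least fixpoint, start Z0 = {n2}, add states with every successor in Z. Z1 = {n2, n5}; fixed.
Sat(AF ~p) = {n2, n5}
Sat(EX (AF ~p)) = {s : some successor in {n2, n5}} = {n0, n2, n5}
n2 ∈ Sat(EX (AF ~p)) = {n0, n2, n5}, so the formula holds at n2.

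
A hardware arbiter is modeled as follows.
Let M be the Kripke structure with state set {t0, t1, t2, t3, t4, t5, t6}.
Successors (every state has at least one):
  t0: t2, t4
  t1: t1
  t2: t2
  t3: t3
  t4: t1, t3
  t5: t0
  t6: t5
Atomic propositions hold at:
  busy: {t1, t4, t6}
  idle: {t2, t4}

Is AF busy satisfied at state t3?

AF busy: least fixpoint, start Z0 = {t1, t4, t6}, add states with every successor in Z. Already a fixed point.
Sat(AF busy) = {t1, t4, t6}
t3 ∉ Sat(AF busy) = {t1, t4, t6}, so the formula does not hold at t3.

No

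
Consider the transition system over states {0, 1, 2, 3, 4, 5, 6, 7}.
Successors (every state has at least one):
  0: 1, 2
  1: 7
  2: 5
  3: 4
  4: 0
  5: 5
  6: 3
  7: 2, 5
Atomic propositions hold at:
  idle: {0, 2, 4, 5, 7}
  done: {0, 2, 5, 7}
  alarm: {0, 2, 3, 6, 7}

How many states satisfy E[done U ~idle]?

Sat(~idle) = {1, 3, 6}
E[done U ~idle]: least fixpoint, start Z0 = Sat(~idle) = {1, 3, 6}, add states in Sat(done) with some successor in Z. Z1 = {0, 1, 3, 6}; fixed.
Sat(E[done U ~idle]) = {0, 1, 3, 6}
|Sat(E[done U ~idle])| = |{0, 1, 3, 6}| = 4.

4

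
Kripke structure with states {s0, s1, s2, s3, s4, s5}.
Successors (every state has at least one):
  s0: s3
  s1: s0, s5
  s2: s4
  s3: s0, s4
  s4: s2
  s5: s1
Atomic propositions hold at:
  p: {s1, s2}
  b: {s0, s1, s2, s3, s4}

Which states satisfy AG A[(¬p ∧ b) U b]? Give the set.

Sat(¬p) = {s0, s3, s4, s5}
Sat(¬p ∧ b) = {s0, s3, s4}
A[(¬p ∧ b) U b]: least fixpoint, start Z0 = Sat(b) = {s0, s1, s2, s3, s4}, add states in Sat(¬p ∧ b) with every successor in Z. Already a fixed point.
Sat(A[(¬p ∧ b) U b]) = {s0, s1, s2, s3, s4}
AG A[(¬p ∧ b) U b]: greatest fixpoint, start Z0 = {s0, s1, s2, s3, s4}, keep only states in Sat with every successor in Z. Z1 = {s0, s2, s3, s4}; fixed.
Sat(AG A[(¬p ∧ b) U b]) = {s0, s2, s3, s4}

{s0, s2, s3, s4}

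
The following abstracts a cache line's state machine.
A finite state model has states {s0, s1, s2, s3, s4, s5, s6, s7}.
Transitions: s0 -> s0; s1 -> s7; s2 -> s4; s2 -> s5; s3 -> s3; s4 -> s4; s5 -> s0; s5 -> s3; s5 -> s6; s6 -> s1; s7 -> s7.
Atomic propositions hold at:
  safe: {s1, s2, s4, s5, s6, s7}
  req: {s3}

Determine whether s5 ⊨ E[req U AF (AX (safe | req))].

No

Sat(safe | req) = {s1, s2, s3, s4, s5, s6, s7}
Sat(AX (safe | req)) = {s : every successor in {s1, s2, s3, s4, s5, s6, s7}} = {s1, s2, s3, s4, s6, s7}
AF (AX (safe | req)): least fixpoint, start Z0 = {s1, s2, s3, s4, s6, s7}, add states with every successor in Z. Already a fixed point.
Sat(AF (AX (safe | req))) = {s1, s2, s3, s4, s6, s7}
E[req U AF (AX (safe | req))]: least fixpoint, start Z0 = Sat(AF (AX (safe | req))) = {s1, s2, s3, s4, s6, s7}, add states in Sat(req) with some successor in Z. Already a fixed point.
Sat(E[req U AF (AX (safe | req))]) = {s1, s2, s3, s4, s6, s7}
s5 ∉ Sat(E[req U AF (AX (safe | req))]) = {s1, s2, s3, s4, s6, s7}, so the formula does not hold at s5.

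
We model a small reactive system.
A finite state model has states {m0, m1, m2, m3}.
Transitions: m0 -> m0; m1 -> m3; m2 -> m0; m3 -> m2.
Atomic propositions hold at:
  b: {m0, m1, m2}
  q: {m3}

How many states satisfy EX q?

Sat(EX q) = {s : some successor in {m3}} = {m1}
|Sat(EX q)| = |{m1}| = 1.

1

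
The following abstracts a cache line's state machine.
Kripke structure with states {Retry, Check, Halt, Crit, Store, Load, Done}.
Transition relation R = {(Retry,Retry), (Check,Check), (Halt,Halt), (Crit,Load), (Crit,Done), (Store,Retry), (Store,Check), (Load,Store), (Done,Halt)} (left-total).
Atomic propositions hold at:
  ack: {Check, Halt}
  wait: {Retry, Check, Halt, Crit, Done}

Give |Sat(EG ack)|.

2

EG ack: greatest fixpoint, start Z0 = {Check, Halt}, keep only states in Sat with some successor in Z. Already a fixed point.
Sat(EG ack) = {Check, Halt}
|Sat(EG ack)| = |{Check, Halt}| = 2.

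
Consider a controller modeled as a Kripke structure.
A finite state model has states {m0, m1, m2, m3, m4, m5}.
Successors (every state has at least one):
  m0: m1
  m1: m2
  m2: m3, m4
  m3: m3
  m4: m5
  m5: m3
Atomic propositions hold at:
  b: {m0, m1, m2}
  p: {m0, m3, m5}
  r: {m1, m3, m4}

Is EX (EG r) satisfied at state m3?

EG r: greatest fixpoint, start Z0 = {m1, m3, m4}, keep only states in Sat with some successor in Z. Z1 = {m3}; fixed.
Sat(EG r) = {m3}
Sat(EX (EG r)) = {s : some successor in {m3}} = {m2, m3, m5}
m3 ∈ Sat(EX (EG r)) = {m2, m3, m5}, so the formula holds at m3.

Yes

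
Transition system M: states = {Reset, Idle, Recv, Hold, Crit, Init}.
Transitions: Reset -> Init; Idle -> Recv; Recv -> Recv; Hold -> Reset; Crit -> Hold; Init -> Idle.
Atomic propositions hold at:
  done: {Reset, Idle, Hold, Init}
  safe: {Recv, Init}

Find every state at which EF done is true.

{Reset, Idle, Hold, Crit, Init}

EF done: least fixpoint, start Z0 = {Reset, Idle, Hold, Init}, add states with some successor in Z. Z1 = {Reset, Idle, Hold, Crit, Init}; fixed.
Sat(EF done) = {Reset, Idle, Hold, Crit, Init}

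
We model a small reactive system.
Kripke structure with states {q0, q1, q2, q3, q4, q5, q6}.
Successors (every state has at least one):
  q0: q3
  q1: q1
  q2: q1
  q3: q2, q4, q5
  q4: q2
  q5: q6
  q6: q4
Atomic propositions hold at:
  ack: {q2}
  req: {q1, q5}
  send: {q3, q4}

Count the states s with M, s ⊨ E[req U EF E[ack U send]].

5

E[ack U send]: least fixpoint, start Z0 = Sat(send) = {q3, q4}, add states in Sat(ack) with some successor in Z. Already a fixed point.
Sat(E[ack U send]) = {q3, q4}
EF E[ack U send]: least fixpoint, start Z0 = {q3, q4}, add states with some successor in Z. Z1 = {q0, q3, q4, q6}; Z2 = {q0, q3, q4, q5, q6}; fixed.
Sat(EF E[ack U send]) = {q0, q3, q4, q5, q6}
E[req U EF E[ack U send]]: least fixpoint, start Z0 = Sat(EF E[ack U send]) = {q0, q3, q4, q5, q6}, add states in Sat(req) with some successor in Z. Already a fixed point.
Sat(E[req U EF E[ack U send]]) = {q0, q3, q4, q5, q6}
|Sat(E[req U EF E[ack U send]])| = |{q0, q3, q4, q5, q6}| = 5.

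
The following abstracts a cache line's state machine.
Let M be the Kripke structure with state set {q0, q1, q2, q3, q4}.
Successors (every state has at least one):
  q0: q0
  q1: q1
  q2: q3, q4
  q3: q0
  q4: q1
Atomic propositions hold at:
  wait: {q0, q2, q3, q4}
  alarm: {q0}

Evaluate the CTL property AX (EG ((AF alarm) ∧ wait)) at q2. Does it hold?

AF alarm: least fixpoint, start Z0 = {q0}, add states with every successor in Z. Z1 = {q0, q3}; fixed.
Sat(AF alarm) = {q0, q3}
Sat((AF alarm) ∧ wait) = {q0, q3}
EG ((AF alarm) ∧ wait): greatest fixpoint, start Z0 = {q0, q3}, keep only states in Sat with some successor in Z. Already a fixed point.
Sat(EG ((AF alarm) ∧ wait)) = {q0, q3}
Sat(AX (EG ((AF alarm) ∧ wait))) = {s : every successor in {q0, q3}} = {q0, q3}
q2 ∉ Sat(AX (EG ((AF alarm) ∧ wait))) = {q0, q3}, so the formula does not hold at q2.

No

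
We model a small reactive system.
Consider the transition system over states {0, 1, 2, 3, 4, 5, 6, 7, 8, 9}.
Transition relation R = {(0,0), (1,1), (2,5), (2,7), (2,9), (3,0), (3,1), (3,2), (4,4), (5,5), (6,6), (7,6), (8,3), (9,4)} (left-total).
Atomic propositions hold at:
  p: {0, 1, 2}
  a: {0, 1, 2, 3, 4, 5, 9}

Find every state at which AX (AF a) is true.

AF a: least fixpoint, start Z0 = {0, 1, 2, 3, 4, 5, 9}, add states with every successor in Z. Z1 = {0, 1, 2, 3, 4, 5, 8, 9}; fixed.
Sat(AF a) = {0, 1, 2, 3, 4, 5, 8, 9}
Sat(AX (AF a)) = {s : every successor in {0, 1, 2, 3, 4, 5, 8, 9}} = {0, 1, 3, 4, 5, 8, 9}

{0, 1, 3, 4, 5, 8, 9}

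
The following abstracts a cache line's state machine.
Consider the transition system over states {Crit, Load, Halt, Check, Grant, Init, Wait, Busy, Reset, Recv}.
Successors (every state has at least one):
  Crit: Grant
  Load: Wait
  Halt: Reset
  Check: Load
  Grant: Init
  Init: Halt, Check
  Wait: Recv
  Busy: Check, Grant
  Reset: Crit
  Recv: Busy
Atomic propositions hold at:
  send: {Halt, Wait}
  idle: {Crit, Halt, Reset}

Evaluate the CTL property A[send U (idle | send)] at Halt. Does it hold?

Yes

Sat(idle | send) = {Crit, Halt, Wait, Reset}
A[send U (idle | send)]: least fixpoint, start Z0 = Sat((idle | send)) = {Crit, Halt, Wait, Reset}, add states in Sat(send) with every successor in Z. Already a fixed point.
Sat(A[send U (idle | send)]) = {Crit, Halt, Wait, Reset}
Halt ∈ Sat(A[send U (idle | send)]) = {Crit, Halt, Wait, Reset}, so the formula holds at Halt.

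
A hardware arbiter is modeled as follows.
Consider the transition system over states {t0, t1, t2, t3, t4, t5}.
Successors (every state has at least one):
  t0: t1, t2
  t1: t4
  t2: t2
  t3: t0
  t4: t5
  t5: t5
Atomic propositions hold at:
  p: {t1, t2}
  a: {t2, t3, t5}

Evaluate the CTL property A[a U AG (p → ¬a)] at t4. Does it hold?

Yes

Sat(¬a) = {t0, t1, t4}
Sat(p → ¬a) = {t0, t1, t3, t4, t5}
AG (p → ¬a): greatest fixpoint, start Z0 = {t0, t1, t3, t4, t5}, keep only states in Sat with every successor in Z. Z1 = {t1, t3, t4, t5}; Z2 = {t1, t4, t5}; fixed.
Sat(AG (p → ¬a)) = {t1, t4, t5}
A[a U AG (p → ¬a)]: least fixpoint, start Z0 = Sat(AG (p → ¬a)) = {t1, t4, t5}, add states in Sat(a) with every successor in Z. Already a fixed point.
Sat(A[a U AG (p → ¬a)]) = {t1, t4, t5}
t4 ∈ Sat(A[a U AG (p → ¬a)]) = {t1, t4, t5}, so the formula holds at t4.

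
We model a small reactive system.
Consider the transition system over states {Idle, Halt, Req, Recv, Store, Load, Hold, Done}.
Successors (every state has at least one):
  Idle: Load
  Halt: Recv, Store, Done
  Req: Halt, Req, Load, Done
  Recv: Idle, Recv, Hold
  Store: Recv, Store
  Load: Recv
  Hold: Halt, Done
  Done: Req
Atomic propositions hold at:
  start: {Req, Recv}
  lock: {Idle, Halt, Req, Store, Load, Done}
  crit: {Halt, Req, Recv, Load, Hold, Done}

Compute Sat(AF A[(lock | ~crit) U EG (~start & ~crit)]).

{Store}

Sat(~crit) = {Idle, Store}
Sat(lock | ~crit) = {Idle, Halt, Req, Store, Load, Done}
Sat(~start) = {Idle, Halt, Store, Load, Hold, Done}
Sat(~start & ~crit) = {Idle, Store}
EG (~start & ~crit): greatest fixpoint, start Z0 = {Idle, Store}, keep only states in Sat with some successor in Z. Z1 = {Store}; fixed.
Sat(EG (~start & ~crit)) = {Store}
A[(lock | ~crit) U EG (~start & ~crit)]: least fixpoint, start Z0 = Sat(EG (~start & ~crit)) = {Store}, add states in Sat(lock | ~crit) with every successor in Z. Already a fixed point.
Sat(A[(lock | ~crit) U EG (~start & ~crit)]) = {Store}
AF A[(lock | ~crit) U EG (~start & ~crit)]: least fixpoint, start Z0 = {Store}, add states with every successor in Z. Already a fixed point.
Sat(AF A[(lock | ~crit) U EG (~start & ~crit)]) = {Store}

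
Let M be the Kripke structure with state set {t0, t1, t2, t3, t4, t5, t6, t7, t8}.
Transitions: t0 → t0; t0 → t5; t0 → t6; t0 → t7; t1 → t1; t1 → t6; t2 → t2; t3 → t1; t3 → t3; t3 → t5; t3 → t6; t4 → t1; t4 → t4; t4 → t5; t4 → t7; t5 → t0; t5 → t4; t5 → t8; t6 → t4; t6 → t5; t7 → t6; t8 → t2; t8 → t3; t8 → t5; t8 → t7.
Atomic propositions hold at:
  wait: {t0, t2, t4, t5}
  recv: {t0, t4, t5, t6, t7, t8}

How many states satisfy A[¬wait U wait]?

6

Sat(¬wait) = {t1, t3, t6, t7, t8}
A[¬wait U wait]: least fixpoint, start Z0 = Sat(wait) = {t0, t2, t4, t5}, add states in Sat(¬wait) with every successor in Z. Z1 = {t0, t2, t4, t5, t6}; Z2 = {t0, t2, t4, t5, t6, t7}; fixed.
Sat(A[¬wait U wait]) = {t0, t2, t4, t5, t6, t7}
|Sat(A[¬wait U wait])| = |{t0, t2, t4, t5, t6, t7}| = 6.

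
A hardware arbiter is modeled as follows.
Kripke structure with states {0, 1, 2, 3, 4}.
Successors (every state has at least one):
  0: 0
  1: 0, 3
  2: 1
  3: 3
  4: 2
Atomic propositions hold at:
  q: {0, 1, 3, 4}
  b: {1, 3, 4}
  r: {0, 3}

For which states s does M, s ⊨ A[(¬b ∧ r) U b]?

{1, 3, 4}

Sat(¬b) = {0, 2}
Sat(¬b ∧ r) = {0}
A[(¬b ∧ r) U b]: least fixpoint, start Z0 = Sat(b) = {1, 3, 4}, add states in Sat(¬b ∧ r) with every successor in Z. Already a fixed point.
Sat(A[(¬b ∧ r) U b]) = {1, 3, 4}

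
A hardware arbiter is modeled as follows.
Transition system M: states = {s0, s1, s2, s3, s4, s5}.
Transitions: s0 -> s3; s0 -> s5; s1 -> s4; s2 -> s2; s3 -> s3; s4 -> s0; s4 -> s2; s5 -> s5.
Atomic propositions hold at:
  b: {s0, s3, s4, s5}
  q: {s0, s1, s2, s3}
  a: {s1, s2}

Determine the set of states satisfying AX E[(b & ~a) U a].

{s1, s2}

Sat(~a) = {s0, s3, s4, s5}
Sat(b & ~a) = {s0, s3, s4, s5}
E[(b & ~a) U a]: least fixpoint, start Z0 = Sat(a) = {s1, s2}, add states in Sat(b & ~a) with some successor in Z. Z1 = {s1, s2, s4}; fixed.
Sat(E[(b & ~a) U a]) = {s1, s2, s4}
Sat(AX E[(b & ~a) U a]) = {s : every successor in {s1, s2, s4}} = {s1, s2}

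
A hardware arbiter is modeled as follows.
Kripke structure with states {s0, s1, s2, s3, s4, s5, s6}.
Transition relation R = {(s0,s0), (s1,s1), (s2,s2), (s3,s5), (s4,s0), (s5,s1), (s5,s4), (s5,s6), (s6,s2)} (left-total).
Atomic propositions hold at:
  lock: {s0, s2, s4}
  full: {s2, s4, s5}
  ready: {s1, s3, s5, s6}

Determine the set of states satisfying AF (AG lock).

{s0, s2, s4, s6}

AG lock: greatest fixpoint, start Z0 = {s0, s2, s4}, keep only states in Sat with every successor in Z. Already a fixed point.
Sat(AG lock) = {s0, s2, s4}
AF (AG lock): least fixpoint, start Z0 = {s0, s2, s4}, add states with every successor in Z. Z1 = {s0, s2, s4, s6}; fixed.
Sat(AF (AG lock)) = {s0, s2, s4, s6}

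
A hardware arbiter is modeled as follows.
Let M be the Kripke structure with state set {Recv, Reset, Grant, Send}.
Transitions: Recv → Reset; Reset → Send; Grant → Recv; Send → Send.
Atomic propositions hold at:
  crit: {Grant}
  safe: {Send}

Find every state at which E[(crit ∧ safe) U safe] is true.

Sat(crit ∧ safe) = ∅
E[(crit ∧ safe) U safe]: least fixpoint, start Z0 = Sat(safe) = {Send}, add states in Sat(crit ∧ safe) with some successor in Z. Already a fixed point.
Sat(E[(crit ∧ safe) U safe]) = {Send}

{Send}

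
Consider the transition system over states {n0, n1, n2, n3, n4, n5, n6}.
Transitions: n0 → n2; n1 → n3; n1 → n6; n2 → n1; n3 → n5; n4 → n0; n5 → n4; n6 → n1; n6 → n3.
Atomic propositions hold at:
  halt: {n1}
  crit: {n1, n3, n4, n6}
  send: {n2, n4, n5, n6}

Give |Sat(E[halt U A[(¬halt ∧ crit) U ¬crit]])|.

Sat(¬halt) = {n0, n2, n3, n4, n5, n6}
Sat(¬halt ∧ crit) = {n3, n4, n6}
Sat(¬crit) = {n0, n2, n5}
A[(¬halt ∧ crit) U ¬crit]: least fixpoint, start Z0 = Sat(¬crit) = {n0, n2, n5}, add states in Sat(¬halt ∧ crit) with every successor in Z. Z1 = {n0, n2, n3, n4, n5}; fixed.
Sat(A[(¬halt ∧ crit) U ¬crit]) = {n0, n2, n3, n4, n5}
E[halt U A[(¬halt ∧ crit) U ¬crit]]: least fixpoint, start Z0 = Sat(A[(¬halt ∧ crit) U ¬crit]) = {n0, n2, n3, n4, n5}, add states in Sat(halt) with some successor in Z. Z1 = {n0, n1, n2, n3, n4, n5}; fixed.
Sat(E[halt U A[(¬halt ∧ crit) U ¬crit]]) = {n0, n1, n2, n3, n4, n5}
|Sat(E[halt U A[(¬halt ∧ crit) U ¬crit]])| = |{n0, n1, n2, n3, n4, n5}| = 6.

6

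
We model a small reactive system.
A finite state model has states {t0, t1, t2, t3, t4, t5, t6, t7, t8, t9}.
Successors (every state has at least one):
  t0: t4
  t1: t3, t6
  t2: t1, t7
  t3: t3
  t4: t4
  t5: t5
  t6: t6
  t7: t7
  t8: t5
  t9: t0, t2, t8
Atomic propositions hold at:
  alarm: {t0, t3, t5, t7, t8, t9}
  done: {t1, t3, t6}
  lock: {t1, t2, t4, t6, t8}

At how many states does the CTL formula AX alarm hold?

Sat(AX alarm) = {s : every successor in {t0, t3, t5, t7, t8, t9}} = {t3, t5, t7, t8}
|Sat(AX alarm)| = |{t3, t5, t7, t8}| = 4.

4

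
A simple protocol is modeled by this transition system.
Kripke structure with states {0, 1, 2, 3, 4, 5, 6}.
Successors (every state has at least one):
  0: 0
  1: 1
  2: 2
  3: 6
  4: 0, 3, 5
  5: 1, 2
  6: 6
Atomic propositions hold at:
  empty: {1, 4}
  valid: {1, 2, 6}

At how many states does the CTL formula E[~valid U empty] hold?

Sat(~valid) = {0, 3, 4, 5}
E[~valid U empty]: least fixpoint, start Z0 = Sat(empty) = {1, 4}, add states in Sat(~valid) with some successor in Z. Z1 = {1, 4, 5}; fixed.
Sat(E[~valid U empty]) = {1, 4, 5}
|Sat(E[~valid U empty])| = |{1, 4, 5}| = 3.

3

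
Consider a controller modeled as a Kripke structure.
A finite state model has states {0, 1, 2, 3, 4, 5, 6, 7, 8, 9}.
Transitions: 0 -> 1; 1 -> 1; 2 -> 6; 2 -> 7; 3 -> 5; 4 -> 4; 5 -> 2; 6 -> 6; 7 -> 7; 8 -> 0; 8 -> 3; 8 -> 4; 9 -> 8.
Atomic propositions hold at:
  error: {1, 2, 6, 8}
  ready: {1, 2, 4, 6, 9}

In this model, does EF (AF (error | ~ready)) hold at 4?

No

Sat(~ready) = {0, 3, 5, 7, 8}
Sat(error | ~ready) = {0, 1, 2, 3, 5, 6, 7, 8}
AF (error | ~ready): least fixpoint, start Z0 = {0, 1, 2, 3, 5, 6, 7, 8}, add states with every successor in Z. Z1 = {0, 1, 2, 3, 5, 6, 7, 8, 9}; fixed.
Sat(AF (error | ~ready)) = {0, 1, 2, 3, 5, 6, 7, 8, 9}
EF (AF (error | ~ready)): least fixpoint, start Z0 = {0, 1, 2, 3, 5, 6, 7, 8, 9}, add states with some successor in Z. Already a fixed point.
Sat(EF (AF (error | ~ready))) = {0, 1, 2, 3, 5, 6, 7, 8, 9}
4 ∉ Sat(EF (AF (error | ~ready))) = {0, 1, 2, 3, 5, 6, 7, 8, 9}, so the formula does not hold at 4.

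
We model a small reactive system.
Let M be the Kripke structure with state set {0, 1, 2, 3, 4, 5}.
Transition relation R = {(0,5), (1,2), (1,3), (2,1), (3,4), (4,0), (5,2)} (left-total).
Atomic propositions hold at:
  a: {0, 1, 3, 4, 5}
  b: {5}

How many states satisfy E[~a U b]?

1

Sat(~a) = {2}
E[~a U b]: least fixpoint, start Z0 = Sat(b) = {5}, add states in Sat(~a) with some successor in Z. Already a fixed point.
Sat(E[~a U b]) = {5}
|Sat(E[~a U b])| = |{5}| = 1.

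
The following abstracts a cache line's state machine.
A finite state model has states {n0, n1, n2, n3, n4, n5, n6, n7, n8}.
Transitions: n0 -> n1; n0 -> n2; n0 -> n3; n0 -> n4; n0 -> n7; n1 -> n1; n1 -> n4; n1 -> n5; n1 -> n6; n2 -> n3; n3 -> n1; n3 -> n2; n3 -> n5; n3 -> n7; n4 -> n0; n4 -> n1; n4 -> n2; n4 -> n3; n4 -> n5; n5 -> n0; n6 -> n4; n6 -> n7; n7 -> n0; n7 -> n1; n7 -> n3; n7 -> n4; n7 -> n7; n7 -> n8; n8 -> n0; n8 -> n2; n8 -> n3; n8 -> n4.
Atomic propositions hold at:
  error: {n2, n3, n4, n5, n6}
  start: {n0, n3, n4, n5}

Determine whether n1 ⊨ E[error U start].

No

E[error U start]: least fixpoint, start Z0 = Sat(start) = {n0, n3, n4, n5}, add states in Sat(error) with some successor in Z. Z1 = {n0, n2, n3, n4, n5, n6}; fixed.
Sat(E[error U start]) = {n0, n2, n3, n4, n5, n6}
n1 ∉ Sat(E[error U start]) = {n0, n2, n3, n4, n5, n6}, so the formula does not hold at n1.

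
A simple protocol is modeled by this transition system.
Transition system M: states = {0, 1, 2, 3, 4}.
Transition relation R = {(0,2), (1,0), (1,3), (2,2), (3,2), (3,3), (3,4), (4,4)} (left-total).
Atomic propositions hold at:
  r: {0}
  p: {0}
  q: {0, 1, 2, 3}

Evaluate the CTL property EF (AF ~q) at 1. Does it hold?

Sat(~q) = {4}
AF ~q: least fixpoint, start Z0 = {4}, add states with every successor in Z. Already a fixed point.
Sat(AF ~q) = {4}
EF (AF ~q): least fixpoint, start Z0 = {4}, add states with some successor in Z. Z1 = {3, 4}; Z2 = {1, 3, 4}; fixed.
Sat(EF (AF ~q)) = {1, 3, 4}
1 ∈ Sat(EF (AF ~q)) = {1, 3, 4}, so the formula holds at 1.

Yes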